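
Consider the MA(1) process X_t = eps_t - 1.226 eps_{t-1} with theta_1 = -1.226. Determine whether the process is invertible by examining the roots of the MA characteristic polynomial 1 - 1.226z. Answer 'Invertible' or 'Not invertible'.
\text{Not invertible}

The MA(q) characteristic polynomial is P(z) = 1 - 1.226z.
Invertibility requires all roots to lie outside the unit circle, i.e. |z| > 1 for every root.
This is linear in z: 1 + (-1.226) z = 0  =>  z = -1/(-1.226) = 0.815661,  |z| = 0.815661.
Moduli of all roots: 0.8157.
All moduli strictly greater than 1? No.
Verdict: Not invertible.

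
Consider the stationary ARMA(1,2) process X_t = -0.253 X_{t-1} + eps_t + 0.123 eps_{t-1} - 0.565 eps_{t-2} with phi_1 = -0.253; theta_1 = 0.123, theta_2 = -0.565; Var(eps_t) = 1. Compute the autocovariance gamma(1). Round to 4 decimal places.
\gamma(1) = -0.1374

Multiply the model equation by X_{t-k} and take expectations. With theta_0 = psi_0 = 1 and psi_j the MA(infinity) weights, this gives
  gamma(k) - sum_i phi_i gamma(k-i) = c_k,
  c_k = sigma^2 * sum_{j=k..q} theta_j psi_{j-k}   (c_k = 0 for k > q),
using gamma(-m) = gamma(m).
psi-weights needed (psi_j = theta_j + sum_i phi_i psi_{j-i}):
  psi_1 = theta_1 + phi_1 = 0.123 + (-0.253) = -0.13
  psi_2 = theta_2 + phi_1 psi_1 = -0.565 + (-0.253)(-0.13) = -0.53211
Right-hand sides:
  c_0 = sigma^2 (1 + theta_1 psi_1 + theta_2 psi_2) = 1 * (1 + (0.123)(-0.13) + (-0.565)(-0.53211)) = 1 * 1.284652 = 1.284652
  c_1 = sigma^2 (theta_1 + theta_2 psi_1) = 1 * (0.123 + (-0.565)(-0.13)) = 0.19645
  c_2 = sigma^2 theta_2 = 1 * (-0.565) = -0.565
Equations for k = 0 and k = 1 (AR order 1):
  gamma(0) = phi_1 gamma(1) + c_0
  gamma(1) = phi_1 gamma(0) + c_1
Substituting the second into the first: gamma(0) (1 - phi_1^2) = c_0 + phi_1 c_1, so
  gamma(0) = (c_0 + phi_1 c_1) / (1 - phi_1^2) = (1.284652 + (-0.253)(0.19645)) / (1 - (-0.253)^2) = 1.23495 / 0.935991 = 1.319404.
  gamma(1) = phi_1 gamma(0) + c_1 = (-0.253)(1.319404) + (0.19645) = -0.137359.
Therefore gamma(1) = -0.1374 (to 4 decimal places).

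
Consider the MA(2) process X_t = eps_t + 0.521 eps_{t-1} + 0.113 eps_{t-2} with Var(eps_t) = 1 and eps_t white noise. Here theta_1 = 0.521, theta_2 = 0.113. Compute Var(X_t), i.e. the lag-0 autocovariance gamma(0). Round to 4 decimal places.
\gamma(0) = 1.2842

For an MA(q) process X_t = eps_t + sum_i theta_i eps_{t-i} with
Var(eps_t) = sigma^2, the variance is
  gamma(0) = sigma^2 * (1 + sum_i theta_i^2).
  sum_i theta_i^2 = (0.521)^2 + (0.113)^2 = 0.271441 + 0.012769 = 0.28421.
  gamma(0) = 1 * (1 + 0.28421) = 1 * 1.28421 = 1.28421, which rounds to 1.2842.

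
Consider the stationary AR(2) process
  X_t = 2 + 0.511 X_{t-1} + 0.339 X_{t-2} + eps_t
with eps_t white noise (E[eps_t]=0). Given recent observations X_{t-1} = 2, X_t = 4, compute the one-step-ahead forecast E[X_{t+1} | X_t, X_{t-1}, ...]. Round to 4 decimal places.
E[X_{t+1} \mid \mathcal F_t] = 4.7220

For an AR(p) model X_t = c + sum_i phi_i X_{t-i} + eps_t, the
one-step-ahead conditional mean is
  E[X_{t+1} | X_t, ...] = c + sum_i phi_i X_{t+1-i}.
Substitute known values:
  E[X_{t+1} | ...] = 2 + (0.511) * (4) + (0.339) * (2)
                   = 4.7220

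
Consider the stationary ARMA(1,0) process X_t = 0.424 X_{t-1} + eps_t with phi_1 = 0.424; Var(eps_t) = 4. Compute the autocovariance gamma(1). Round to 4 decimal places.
\gamma(1) = 2.0677

Multiply the model equation by X_{t-k} and take expectations. With theta_0 = psi_0 = 1 and psi_j the MA(infinity) weights, this gives
  gamma(k) - sum_i phi_i gamma(k-i) = c_k,
  c_k = sigma^2 * sum_{j=k..q} theta_j psi_{j-k}   (c_k = 0 for k > q),
using gamma(-m) = gamma(m).
Pure AR (q = 0): c_0 = sigma^2 = 4, c_k = 0 for k >= 1.
Equations for k = 0 and k = 1 (AR order 1):
  gamma(0) = phi_1 gamma(1) + c_0
  gamma(1) = phi_1 gamma(0) + c_1
Substituting the second into the first: gamma(0) (1 - phi_1^2) = c_0 + phi_1 c_1, so
  gamma(0) = c_0 / (1 - phi_1^2) = 4 / (1 - (0.424)^2) = 4 / 0.820224 = 4.876717.
  gamma(1) = phi_1 gamma(0) = (0.424)(4.876717) = 2.067728.
Therefore gamma(1) = 2.0677 (to 4 decimal places).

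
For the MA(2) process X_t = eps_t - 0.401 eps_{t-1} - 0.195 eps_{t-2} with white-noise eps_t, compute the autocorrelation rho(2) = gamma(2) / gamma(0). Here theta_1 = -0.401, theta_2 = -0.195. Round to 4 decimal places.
\rho(2) = -0.1627

For an MA(q) process with theta_0 = 1, the autocovariance is
  gamma(k) = sigma^2 * sum_{i=0..q-k} theta_i * theta_{i+k},
and rho(k) = gamma(k) / gamma(0). Sigma^2 cancels.
  numerator   = (1)*(-0.195) = -0.195.
  denominator = (1)^2 + (-0.401)^2 + (-0.195)^2 = 1.198826.
  rho(2) = -0.195 / 1.198826 = -0.1627.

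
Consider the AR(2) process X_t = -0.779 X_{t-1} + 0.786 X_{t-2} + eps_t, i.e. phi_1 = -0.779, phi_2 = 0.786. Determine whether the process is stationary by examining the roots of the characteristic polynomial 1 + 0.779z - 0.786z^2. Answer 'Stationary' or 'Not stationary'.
\text{Not stationary}

The AR(p) characteristic polynomial is P(z) = 1 + 0.779z - 0.786z^2.
Stationarity requires all roots to lie outside the unit circle, i.e. |z| > 1 for every root.
Set 1 + (0.779) z + (-0.786) z^2 = 0, i.e. a z^2 + b z + c = 0 with a = -0.786, b = 0.779, c = 1.
Discriminant D = b^2 - 4ac = (0.779)^2 - 4*(-0.786)*1 = 0.606841 - (-3.144) = 3.750841.
D >= 0, so the roots are real: z = (-b +/- sqrt(D)) / (2a) = (-0.779 +/- 1.936709) / (-1.572).
  z_1 = (-0.779 + 1.936709) / (-1.572) = -0.7365,   |z_1| = 0.7365.
  z_2 = (-0.779 - 1.936709) / (-1.572) = 1.7276,   |z_2| = 1.7276.
Moduli of all roots: 0.7365, 1.7276.
All moduli strictly greater than 1? No.
Verdict: Not stationary.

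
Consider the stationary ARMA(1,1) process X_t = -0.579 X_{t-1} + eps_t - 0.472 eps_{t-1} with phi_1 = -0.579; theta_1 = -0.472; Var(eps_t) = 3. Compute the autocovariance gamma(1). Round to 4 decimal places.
\gamma(1) = -6.0393

Multiply the model equation by X_{t-k} and take expectations. With theta_0 = psi_0 = 1 and psi_j the MA(infinity) weights, this gives
  gamma(k) - sum_i phi_i gamma(k-i) = c_k,
  c_k = sigma^2 * sum_{j=k..q} theta_j psi_{j-k}   (c_k = 0 for k > q),
using gamma(-m) = gamma(m).
psi-weights needed (psi_j = theta_j + sum_i phi_i psi_{j-i}):
  psi_1 = theta_1 + phi_1 = -0.472 + (-0.579) = -1.051
Right-hand sides:
  c_0 = sigma^2 (1 + theta_1 psi_1) = 3 * (1 + (-0.472)(-1.051)) = 3 * 1.496072 = 4.488216
  c_1 = sigma^2 theta_1 = 3 * (-0.472) = -1.416
  c_2 = 0
Equations for k = 0 and k = 1 (AR order 1):
  gamma(0) = phi_1 gamma(1) + c_0
  gamma(1) = phi_1 gamma(0) + c_1
Substituting the second into the first: gamma(0) (1 - phi_1^2) = c_0 + phi_1 c_1, so
  gamma(0) = (c_0 + phi_1 c_1) / (1 - phi_1^2) = (4.488216 + (-0.579)(-1.416)) / (1 - (-0.579)^2) = 5.30808 / 0.664759 = 7.984969.
  gamma(1) = phi_1 gamma(0) + c_1 = (-0.579)(7.984969) + (-1.416) = -6.039297.
Therefore gamma(1) = -6.0393 (to 4 decimal places).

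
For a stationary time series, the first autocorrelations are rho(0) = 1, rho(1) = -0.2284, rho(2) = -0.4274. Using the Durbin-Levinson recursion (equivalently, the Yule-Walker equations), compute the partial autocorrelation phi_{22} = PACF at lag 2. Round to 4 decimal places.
\phi_{22} = -0.5060

The PACF at lag k is phi_{kk}, the last component of the solution
to the Yule-Walker system G_k phi = r_k where
  (G_k)_{ij} = rho(|i - j|), (r_k)_i = rho(i), i,j = 1..k.
Equivalently, Durbin-Levinson gives phi_{kk} iteratively:
  phi_{11} = rho(1)
  phi_{kk} = [rho(k) - sum_{j=1..k-1} phi_{k-1,j} rho(k-j)]
            / [1 - sum_{j=1..k-1} phi_{k-1,j} rho(j)],
  phi_{k,j} = phi_{k-1,j} - phi_{kk} phi_{k-1,k-j},  j = 1..k-1.
Step k = 1:
  phi_11 = rho(1) = -0.2284.
Step k = 2:
  phi_22 = [rho(2) - phi_11 rho(1)] / [1 - phi_11 rho(1)] = [-0.4274 - (-0.2284)(-0.2284)] / [1 - (-0.2284)(-0.2284)]
         = -0.47956656 / 0.94783344 = -0.506.
Therefore phi_{22} = -0.5060.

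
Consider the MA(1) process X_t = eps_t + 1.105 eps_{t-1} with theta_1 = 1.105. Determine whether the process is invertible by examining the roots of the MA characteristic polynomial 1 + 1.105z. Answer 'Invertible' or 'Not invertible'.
\text{Not invertible}

The MA(q) characteristic polynomial is P(z) = 1 + 1.105z.
Invertibility requires all roots to lie outside the unit circle, i.e. |z| > 1 for every root.
This is linear in z: 1 + (1.105) z = 0  =>  z = -1/(1.105) = -0.904977,  |z| = 0.904977.
Moduli of all roots: 0.9050.
All moduli strictly greater than 1? No.
Verdict: Not invertible.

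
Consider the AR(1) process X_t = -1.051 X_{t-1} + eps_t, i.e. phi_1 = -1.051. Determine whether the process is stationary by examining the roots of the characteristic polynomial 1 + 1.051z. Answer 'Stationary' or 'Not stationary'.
\text{Not stationary}

The AR(p) characteristic polynomial is P(z) = 1 + 1.051z.
Stationarity requires all roots to lie outside the unit circle, i.e. |z| > 1 for every root.
This is linear in z: 1 + (1.051) z = 0  =>  z = -1/(1.051) = -0.951475,  |z| = 0.951475.
Moduli of all roots: 0.9515.
All moduli strictly greater than 1? No.
Verdict: Not stationary.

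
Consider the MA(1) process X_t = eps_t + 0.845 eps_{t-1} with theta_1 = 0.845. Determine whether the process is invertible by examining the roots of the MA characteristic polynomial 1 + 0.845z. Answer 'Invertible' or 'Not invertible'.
\text{Invertible}

The MA(q) characteristic polynomial is P(z) = 1 + 0.845z.
Invertibility requires all roots to lie outside the unit circle, i.e. |z| > 1 for every root.
This is linear in z: 1 + (0.845) z = 0  =>  z = -1/(0.845) = -1.183432,  |z| = 1.183432.
Moduli of all roots: 1.1834.
All moduli strictly greater than 1? Yes.
Verdict: Invertible.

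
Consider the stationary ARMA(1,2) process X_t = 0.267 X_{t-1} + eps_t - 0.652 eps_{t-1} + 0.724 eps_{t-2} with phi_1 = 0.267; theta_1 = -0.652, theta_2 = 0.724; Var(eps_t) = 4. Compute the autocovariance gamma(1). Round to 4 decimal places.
\gamma(1) = -2.0529

Multiply the model equation by X_{t-k} and take expectations. With theta_0 = psi_0 = 1 and psi_j the MA(infinity) weights, this gives
  gamma(k) - sum_i phi_i gamma(k-i) = c_k,
  c_k = sigma^2 * sum_{j=k..q} theta_j psi_{j-k}   (c_k = 0 for k > q),
using gamma(-m) = gamma(m).
psi-weights needed (psi_j = theta_j + sum_i phi_i psi_{j-i}):
  psi_1 = theta_1 + phi_1 = -0.652 + (0.267) = -0.385
  psi_2 = theta_2 + phi_1 psi_1 = 0.724 + (0.267)(-0.385) = 0.621205
Right-hand sides:
  c_0 = sigma^2 (1 + theta_1 psi_1 + theta_2 psi_2) = 4 * (1 + (-0.652)(-0.385) + (0.724)(0.621205)) = 4 * 1.700772 = 6.80309
  c_1 = sigma^2 (theta_1 + theta_2 psi_1) = 4 * (-0.652 + (0.724)(-0.385)) = -3.72296
  c_2 = sigma^2 theta_2 = 4 * (0.724) = 2.896
Equations for k = 0 and k = 1 (AR order 1):
  gamma(0) = phi_1 gamma(1) + c_0
  gamma(1) = phi_1 gamma(0) + c_1
Substituting the second into the first: gamma(0) (1 - phi_1^2) = c_0 + phi_1 c_1, so
  gamma(0) = (c_0 + phi_1 c_1) / (1 - phi_1^2) = (6.80309 + (0.267)(-3.72296)) / (1 - (0.267)^2) = 5.809059 / 0.928711 = 6.25497.
  gamma(1) = phi_1 gamma(0) + c_1 = (0.267)(6.25497) + (-3.72296) = -2.052883.
Therefore gamma(1) = -2.0529 (to 4 decimal places).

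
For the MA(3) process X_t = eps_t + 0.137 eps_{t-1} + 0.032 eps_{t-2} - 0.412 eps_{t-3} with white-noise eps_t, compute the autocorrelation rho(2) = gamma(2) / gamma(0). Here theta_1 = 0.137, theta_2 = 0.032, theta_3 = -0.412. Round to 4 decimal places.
\rho(2) = -0.0205

For an MA(q) process with theta_0 = 1, the autocovariance is
  gamma(k) = sigma^2 * sum_{i=0..q-k} theta_i * theta_{i+k},
and rho(k) = gamma(k) / gamma(0). Sigma^2 cancels.
  numerator   = (1)*(0.032) + (0.137)*(-0.412) = -0.024444.
  denominator = (1)^2 + (0.137)^2 + (0.032)^2 + (-0.412)^2 = 1.189537.
  rho(2) = -0.024444 / 1.189537 = -0.0205.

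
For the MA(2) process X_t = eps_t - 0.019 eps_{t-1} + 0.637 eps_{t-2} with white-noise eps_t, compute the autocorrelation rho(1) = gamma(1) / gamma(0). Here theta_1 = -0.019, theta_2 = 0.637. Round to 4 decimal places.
\rho(1) = -0.0221

For an MA(q) process with theta_0 = 1, the autocovariance is
  gamma(k) = sigma^2 * sum_{i=0..q-k} theta_i * theta_{i+k},
and rho(k) = gamma(k) / gamma(0). Sigma^2 cancels.
  numerator   = (1)*(-0.019) + (-0.019)*(0.637) = -0.031103.
  denominator = (1)^2 + (-0.019)^2 + (0.637)^2 = 1.40613.
  rho(1) = -0.031103 / 1.40613 = -0.0221.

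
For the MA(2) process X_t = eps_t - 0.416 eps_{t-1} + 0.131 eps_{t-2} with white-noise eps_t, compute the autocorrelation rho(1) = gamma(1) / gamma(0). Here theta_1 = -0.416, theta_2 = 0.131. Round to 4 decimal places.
\rho(1) = -0.3953

For an MA(q) process with theta_0 = 1, the autocovariance is
  gamma(k) = sigma^2 * sum_{i=0..q-k} theta_i * theta_{i+k},
and rho(k) = gamma(k) / gamma(0). Sigma^2 cancels.
  numerator   = (1)*(-0.416) + (-0.416)*(0.131) = -0.470496.
  denominator = (1)^2 + (-0.416)^2 + (0.131)^2 = 1.190217.
  rho(1) = -0.470496 / 1.190217 = -0.3953.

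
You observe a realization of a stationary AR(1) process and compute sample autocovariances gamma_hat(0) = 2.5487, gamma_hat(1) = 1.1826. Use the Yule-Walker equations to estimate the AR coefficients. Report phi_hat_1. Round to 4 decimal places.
\hat\phi_{1} = 0.4640

The Yule-Walker equations for an AR(p) process read, in matrix form,
  Gamma_p phi = r_p,   with   (Gamma_p)_{ij} = gamma(|i - j|),
                       (r_p)_i = gamma(i),   i,j = 1..p.
Substitute the sample gammas (Toeplitz matrix and right-hand side of size 1):
  Gamma_p = [[2.5487]]
  r_p     = [1.1826]
With p = 1 this is the single equation gamma(0) phi_1 = gamma(1):
  phi_hat_1 = gamma(1) / gamma(0) = 1.1826 / 2.5487 = 0.4640.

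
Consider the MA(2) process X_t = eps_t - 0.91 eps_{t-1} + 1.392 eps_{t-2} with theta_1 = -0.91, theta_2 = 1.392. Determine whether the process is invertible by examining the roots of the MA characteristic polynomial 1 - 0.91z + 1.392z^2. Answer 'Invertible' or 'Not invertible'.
\text{Not invertible}

The MA(q) characteristic polynomial is P(z) = 1 - 0.91z + 1.392z^2.
Invertibility requires all roots to lie outside the unit circle, i.e. |z| > 1 for every root.
Set 1 + (-0.91) z + (1.392) z^2 = 0, i.e. a z^2 + b z + c = 0 with a = 1.392, b = -0.91, c = 1.
Discriminant D = b^2 - 4ac = (-0.91)^2 - 4*(1.392)*1 = 0.8281 - (5.568) = -4.7399.
D < 0, so the roots are the complex-conjugate pair z = (-b +/- i sqrt(-D)) / (2a) = 0.3269 +/- 0.782i.
For a conjugate pair |z|^2 = z * conj(z) = (product of roots) = c/a = 1/(1.392) = 0.718391, so |z| = sqrt(0.718391) = 0.8476 for both roots.
Moduli of all roots: 0.8476, 0.8476.
All moduli strictly greater than 1? No.
Verdict: Not invertible.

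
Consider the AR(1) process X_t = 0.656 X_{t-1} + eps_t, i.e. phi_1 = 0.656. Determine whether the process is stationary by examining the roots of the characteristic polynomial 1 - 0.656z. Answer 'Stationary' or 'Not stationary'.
\text{Stationary}

The AR(p) characteristic polynomial is P(z) = 1 - 0.656z.
Stationarity requires all roots to lie outside the unit circle, i.e. |z| > 1 for every root.
This is linear in z: 1 + (-0.656) z = 0  =>  z = -1/(-0.656) = 1.52439,  |z| = 1.52439.
Moduli of all roots: 1.5244.
All moduli strictly greater than 1? Yes.
Verdict: Stationary.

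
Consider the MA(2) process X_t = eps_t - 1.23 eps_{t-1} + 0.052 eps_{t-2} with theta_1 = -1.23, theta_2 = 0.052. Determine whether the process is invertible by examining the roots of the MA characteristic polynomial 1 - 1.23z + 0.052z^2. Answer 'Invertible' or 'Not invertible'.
\text{Not invertible}

The MA(q) characteristic polynomial is P(z) = 1 - 1.23z + 0.052z^2.
Invertibility requires all roots to lie outside the unit circle, i.e. |z| > 1 for every root.
Set 1 + (-1.23) z + (0.052) z^2 = 0, i.e. a z^2 + b z + c = 0 with a = 0.052, b = -1.23, c = 1.
Discriminant D = b^2 - 4ac = (-1.23)^2 - 4*(0.052)*1 = 1.5129 - (0.208) = 1.3049.
D >= 0, so the roots are real: z = (-b +/- sqrt(D)) / (2a) = (1.23 +/- 1.142322) / (0.104).
  z_1 = (1.23 + 1.142322) / (0.104) = 22.8108,   |z_1| = 22.8108.
  z_2 = (1.23 - 1.142322) / (0.104) = 0.8431,   |z_2| = 0.8431.
Moduli of all roots: 22.8108, 0.8431.
All moduli strictly greater than 1? No.
Verdict: Not invertible.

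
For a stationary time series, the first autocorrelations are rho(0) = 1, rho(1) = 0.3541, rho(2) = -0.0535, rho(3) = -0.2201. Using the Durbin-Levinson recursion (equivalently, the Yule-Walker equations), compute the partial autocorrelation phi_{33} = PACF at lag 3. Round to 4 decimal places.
\phi_{33} = -0.1490

The PACF at lag k is phi_{kk}, the last component of the solution
to the Yule-Walker system G_k phi = r_k where
  (G_k)_{ij} = rho(|i - j|), (r_k)_i = rho(i), i,j = 1..k.
Equivalently, Durbin-Levinson gives phi_{kk} iteratively:
  phi_{11} = rho(1)
  phi_{kk} = [rho(k) - sum_{j=1..k-1} phi_{k-1,j} rho(k-j)]
            / [1 - sum_{j=1..k-1} phi_{k-1,j} rho(j)],
  phi_{k,j} = phi_{k-1,j} - phi_{kk} phi_{k-1,k-j},  j = 1..k-1.
Step k = 1:
  phi_11 = rho(1) = 0.3541.
Step k = 2:
  phi_22 = [rho(2) - phi_11 rho(1)] / [1 - phi_11 rho(1)] = [-0.0535 - (0.3541)(0.3541)] / [1 - (0.3541)(0.3541)]
         = -0.17888681 / 0.87461319 = -0.204532.
  Update: phi_21 = phi_11 - phi_22 phi_11 = 0.3541 - (-0.204532)(0.3541) = 0.426525.
Step k = 3:
  phi_33 = [rho(3) - phi_21 rho(2) - phi_22 rho(1)] / [1 - phi_21 rho(1) - phi_22 rho(2)]
    numerator   = -0.2201 - (0.426525)(-0.0535) - (-0.204532)(0.3541) = -0.12485596
    denominator = 1 - (0.426525)(0.3541) - (-0.204532)(-0.0535) = 0.83802503
  phi_33 = -0.12485596 / 0.83802503 = -0.149.
Therefore phi_{33} = -0.1490.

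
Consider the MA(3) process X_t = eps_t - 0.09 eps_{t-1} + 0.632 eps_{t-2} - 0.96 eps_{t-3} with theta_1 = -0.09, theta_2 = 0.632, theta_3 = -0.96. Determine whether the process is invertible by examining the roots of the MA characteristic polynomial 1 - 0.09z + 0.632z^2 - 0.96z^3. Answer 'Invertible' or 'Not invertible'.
\text{Not invertible}

The MA(q) characteristic polynomial is P(z) = 1 - 0.09z + 0.632z^2 - 0.96z^3.
Invertibility requires all roots to lie outside the unit circle, i.e. |z| > 1 for every root.
Degree 3: look for a simple real root z0 first, then factor out (1 - z/z0) and solve the remaining quadratic.
Testing z0 = 1.25: P(1.25) = 1 + (-0.09)(1.25) + (0.632)(1.25)^2 + (-0.96)(1.25)^3
  = 1 + (-0.1125) + (0.9875) + (-1.875) = 0.  So z_0 = 1.25 is a root, |z_0| = 1.25.
Divide out the factor (1 - 0.8 z) = (1 - z/z0) (since 1/z0 = 0.8):
  P(z) = (1 - 0.8 z)(1 + (0.71) z + (1.2) z^2)
  [check: z-coef 0.71 - (0.8) = -0.09; z^2-coef 1.2 - (0.8)(0.71) = 0.632; z^3-coef -(0.8)(1.2) = -0.96.]
Remaining roots from the quadratic factor 1 + (0.71) z + (1.2) z^2:
  Set 1 + (0.71) z + (1.2) z^2 = 0, i.e. a z^2 + b z + c = 0 with a = 1.2, b = 0.71, c = 1.
  Discriminant D = b^2 - 4ac = (0.71)^2 - 4*(1.2)*1 = 0.5041 - (4.8) = -4.2959.
  D < 0, so the roots are the complex-conjugate pair z = (-b +/- i sqrt(-D)) / (2a) = -0.2958 +/- 0.8636i.
  For a conjugate pair |z|^2 = z * conj(z) = (product of roots) = c/a = 1/(1.2) = 0.833333, so |z| = sqrt(0.833333) = 0.9129 for both roots.
Moduli of all roots: 1.2500, 0.9129, 0.9129.
All moduli strictly greater than 1? No.
Verdict: Not invertible.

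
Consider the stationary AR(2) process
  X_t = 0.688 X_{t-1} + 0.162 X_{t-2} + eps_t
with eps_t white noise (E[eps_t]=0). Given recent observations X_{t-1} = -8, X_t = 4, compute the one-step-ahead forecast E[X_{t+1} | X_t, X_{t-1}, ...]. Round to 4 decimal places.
E[X_{t+1} \mid \mathcal F_t] = 1.4560

For an AR(p) model X_t = c + sum_i phi_i X_{t-i} + eps_t, the
one-step-ahead conditional mean is
  E[X_{t+1} | X_t, ...] = c + sum_i phi_i X_{t+1-i}.
Substitute known values:
  E[X_{t+1} | ...] = (0.688) * (4) + (0.162) * (-8)
                   = 1.4560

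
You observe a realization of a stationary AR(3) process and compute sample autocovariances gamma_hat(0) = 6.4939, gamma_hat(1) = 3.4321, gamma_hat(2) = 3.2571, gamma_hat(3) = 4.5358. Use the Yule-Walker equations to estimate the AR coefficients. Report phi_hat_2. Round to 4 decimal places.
\hat\phi_{2} = 0.1110

The Yule-Walker equations for an AR(p) process read, in matrix form,
  Gamma_p phi = r_p,   with   (Gamma_p)_{ij} = gamma(|i - j|),
                       (r_p)_i = gamma(i),   i,j = 1..p.
Substitute the sample gammas (Toeplitz matrix and right-hand side of size 3):
  Gamma_p = [[6.4939, 3.4321, 3.2571], [3.4321, 6.4939, 3.4321], [3.2571, 3.4321, 6.4939]]
  r_p     = [3.4321, 3.2571, 4.5358]
Written out (R1..R3):
  (R1) 6.4939 phi_1 + 3.4321 phi_2 + 3.2571 phi_3 = 3.4321
  (R2) 3.4321 phi_1 + 6.4939 phi_2 + 3.4321 phi_3 = 3.2571
  (R3) 3.2571 phi_1 + 3.4321 phi_2 + 6.4939 phi_3 = 4.5358
Gaussian elimination:
  R2 <- R2 - (3.4321/6.4939) R1 = R2 - (0.528511) R1:  4.679996 phi_2 + 1.710686 phi_3 = 1.443196
  R3 <- R3 - (3.2571/6.4939) R1 = R3 - (0.501563) R1:  1.710686 phi_2 + 4.860259 phi_3 = 2.814386
  R3 <- R3 - (1.710686/4.679996) R2 = R3 - (0.365531) R2:  4.23495 phi_3 = 2.286852
Back-substitution:
  phi_hat_3 = 2.286852 / 4.23495 = 0.539995
  phi_hat_2 = (1.443196 - (1.710686)(0.539995)) / 4.679996 = 0.11099
  phi_hat_1 = (3.4321 - (3.4321)(0.11099) - (3.2571)(0.539995)) / 6.4939 = 0.19901
So phi_hat = [0.1990, 0.1110, 0.5400].
Therefore phi_hat_2 = 0.1110.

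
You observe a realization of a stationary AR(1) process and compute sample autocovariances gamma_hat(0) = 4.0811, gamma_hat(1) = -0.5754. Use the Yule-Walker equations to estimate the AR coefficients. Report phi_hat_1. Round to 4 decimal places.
\hat\phi_{1} = -0.1410

The Yule-Walker equations for an AR(p) process read, in matrix form,
  Gamma_p phi = r_p,   with   (Gamma_p)_{ij} = gamma(|i - j|),
                       (r_p)_i = gamma(i),   i,j = 1..p.
Substitute the sample gammas (Toeplitz matrix and right-hand side of size 1):
  Gamma_p = [[4.0811]]
  r_p     = [-0.5754]
With p = 1 this is the single equation gamma(0) phi_1 = gamma(1):
  phi_hat_1 = gamma(1) / gamma(0) = -0.5754 / 4.0811 = -0.1410.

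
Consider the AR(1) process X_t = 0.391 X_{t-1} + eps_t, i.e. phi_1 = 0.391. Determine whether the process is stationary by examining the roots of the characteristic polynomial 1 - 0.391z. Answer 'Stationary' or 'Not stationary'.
\text{Stationary}

The AR(p) characteristic polynomial is P(z) = 1 - 0.391z.
Stationarity requires all roots to lie outside the unit circle, i.e. |z| > 1 for every root.
This is linear in z: 1 + (-0.391) z = 0  =>  z = -1/(-0.391) = 2.557545,  |z| = 2.557545.
Moduli of all roots: 2.5575.
All moduli strictly greater than 1? Yes.
Verdict: Stationary.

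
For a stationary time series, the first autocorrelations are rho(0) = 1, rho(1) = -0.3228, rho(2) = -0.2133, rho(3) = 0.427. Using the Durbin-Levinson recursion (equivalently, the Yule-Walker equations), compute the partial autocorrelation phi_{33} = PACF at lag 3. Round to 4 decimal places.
\phi_{33} = 0.2800

The PACF at lag k is phi_{kk}, the last component of the solution
to the Yule-Walker system G_k phi = r_k where
  (G_k)_{ij} = rho(|i - j|), (r_k)_i = rho(i), i,j = 1..k.
Equivalently, Durbin-Levinson gives phi_{kk} iteratively:
  phi_{11} = rho(1)
  phi_{kk} = [rho(k) - sum_{j=1..k-1} phi_{k-1,j} rho(k-j)]
            / [1 - sum_{j=1..k-1} phi_{k-1,j} rho(j)],
  phi_{k,j} = phi_{k-1,j} - phi_{kk} phi_{k-1,k-j},  j = 1..k-1.
Step k = 1:
  phi_11 = rho(1) = -0.3228.
Step k = 2:
  phi_22 = [rho(2) - phi_11 rho(1)] / [1 - phi_11 rho(1)] = [-0.2133 - (-0.3228)(-0.3228)] / [1 - (-0.3228)(-0.3228)]
         = -0.31749984 / 0.89580016 = -0.354432.
  Update: phi_21 = phi_11 - phi_22 phi_11 = -0.3228 - (-0.354432)(-0.3228) = -0.437211.
Step k = 3:
  phi_33 = [rho(3) - phi_21 rho(2) - phi_22 rho(1)] / [1 - phi_21 rho(1) - phi_22 rho(2)]
    numerator   = 0.427 - (-0.437211)(-0.2133) - (-0.354432)(-0.3228) = 0.21933249
    denominator = 1 - (-0.437211)(-0.3228) - (-0.354432)(-0.2133) = 0.7832682
  phi_33 = 0.21933249 / 0.7832682 = 0.28.
Therefore phi_{33} = 0.2800.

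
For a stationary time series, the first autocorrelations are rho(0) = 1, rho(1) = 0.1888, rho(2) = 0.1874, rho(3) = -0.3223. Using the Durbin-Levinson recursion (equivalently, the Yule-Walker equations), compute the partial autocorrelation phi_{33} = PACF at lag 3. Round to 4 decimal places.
\phi_{33} = -0.4060

The PACF at lag k is phi_{kk}, the last component of the solution
to the Yule-Walker system G_k phi = r_k where
  (G_k)_{ij} = rho(|i - j|), (r_k)_i = rho(i), i,j = 1..k.
Equivalently, Durbin-Levinson gives phi_{kk} iteratively:
  phi_{11} = rho(1)
  phi_{kk} = [rho(k) - sum_{j=1..k-1} phi_{k-1,j} rho(k-j)]
            / [1 - sum_{j=1..k-1} phi_{k-1,j} rho(j)],
  phi_{k,j} = phi_{k-1,j} - phi_{kk} phi_{k-1,k-j},  j = 1..k-1.
Step k = 1:
  phi_11 = rho(1) = 0.1888.
Step k = 2:
  phi_22 = [rho(2) - phi_11 rho(1)] / [1 - phi_11 rho(1)] = [0.1874 - (0.1888)(0.1888)] / [1 - (0.1888)(0.1888)]
         = 0.15175456 / 0.96435456 = 0.157364.
  Update: phi_21 = phi_11 - phi_22 phi_11 = 0.1888 - (0.157364)(0.1888) = 0.15909.
Step k = 3:
  phi_33 = [rho(3) - phi_21 rho(2) - phi_22 rho(1)] / [1 - phi_21 rho(1) - phi_22 rho(2)]
    numerator   = -0.3223 - (0.15909)(0.1874) - (0.157364)(0.1888) = -0.38182371
    denominator = 1 - (0.15909)(0.1888) - (0.157364)(0.1874) = 0.94047388
  phi_33 = -0.38182371 / 0.94047388 = -0.406.
Therefore phi_{33} = -0.4060.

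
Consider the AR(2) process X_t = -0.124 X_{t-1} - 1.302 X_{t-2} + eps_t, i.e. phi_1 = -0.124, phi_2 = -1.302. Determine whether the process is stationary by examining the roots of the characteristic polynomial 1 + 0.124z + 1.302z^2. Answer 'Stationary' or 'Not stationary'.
\text{Not stationary}

The AR(p) characteristic polynomial is P(z) = 1 + 0.124z + 1.302z^2.
Stationarity requires all roots to lie outside the unit circle, i.e. |z| > 1 for every root.
Set 1 + (0.124) z + (1.302) z^2 = 0, i.e. a z^2 + b z + c = 0 with a = 1.302, b = 0.124, c = 1.
Discriminant D = b^2 - 4ac = (0.124)^2 - 4*(1.302)*1 = 0.015376 - (5.208) = -5.192624.
D < 0, so the roots are the complex-conjugate pair z = (-b +/- i sqrt(-D)) / (2a) = -0.0476 +/- 0.8751i.
For a conjugate pair |z|^2 = z * conj(z) = (product of roots) = c/a = 1/(1.302) = 0.768049, so |z| = sqrt(0.768049) = 0.8764 for both roots.
Moduli of all roots: 0.8764, 0.8764.
All moduli strictly greater than 1? No.
Verdict: Not stationary.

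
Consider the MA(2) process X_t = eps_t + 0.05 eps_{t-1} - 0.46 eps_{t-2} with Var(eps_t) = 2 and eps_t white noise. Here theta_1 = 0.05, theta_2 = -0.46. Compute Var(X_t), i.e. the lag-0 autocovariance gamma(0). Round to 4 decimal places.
\gamma(0) = 2.4282

For an MA(q) process X_t = eps_t + sum_i theta_i eps_{t-i} with
Var(eps_t) = sigma^2, the variance is
  gamma(0) = sigma^2 * (1 + sum_i theta_i^2).
  sum_i theta_i^2 = (0.05)^2 + (-0.46)^2 = 0.0025 + 0.2116 = 0.2141.
  gamma(0) = 2 * (1 + 0.2141) = 2 * 1.2141 = 2.4282.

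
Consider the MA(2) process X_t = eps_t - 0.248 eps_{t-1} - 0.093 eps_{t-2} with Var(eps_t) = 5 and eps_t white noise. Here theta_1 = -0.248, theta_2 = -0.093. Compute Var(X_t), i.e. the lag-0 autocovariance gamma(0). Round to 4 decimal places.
\gamma(0) = 5.3508

For an MA(q) process X_t = eps_t + sum_i theta_i eps_{t-i} with
Var(eps_t) = sigma^2, the variance is
  gamma(0) = sigma^2 * (1 + sum_i theta_i^2).
  sum_i theta_i^2 = (-0.248)^2 + (-0.093)^2 = 0.061504 + 0.008649 = 0.070153.
  gamma(0) = 5 * (1 + 0.070153) = 5 * 1.070153 = 5.350765, which rounds to 5.3508.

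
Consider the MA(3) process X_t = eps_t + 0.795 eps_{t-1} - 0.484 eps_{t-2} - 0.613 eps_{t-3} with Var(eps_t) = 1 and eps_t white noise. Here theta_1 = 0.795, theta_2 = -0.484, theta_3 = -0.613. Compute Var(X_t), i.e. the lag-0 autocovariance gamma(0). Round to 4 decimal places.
\gamma(0) = 2.2421

For an MA(q) process X_t = eps_t + sum_i theta_i eps_{t-i} with
Var(eps_t) = sigma^2, the variance is
  gamma(0) = sigma^2 * (1 + sum_i theta_i^2).
  sum_i theta_i^2 = (0.795)^2 + (-0.484)^2 + (-0.613)^2 = 0.632025 + 0.234256 + 0.375769 = 1.24205.
  gamma(0) = 1 * (1 + 1.24205) = 1 * 2.24205 = 2.24205, which rounds to 2.2421.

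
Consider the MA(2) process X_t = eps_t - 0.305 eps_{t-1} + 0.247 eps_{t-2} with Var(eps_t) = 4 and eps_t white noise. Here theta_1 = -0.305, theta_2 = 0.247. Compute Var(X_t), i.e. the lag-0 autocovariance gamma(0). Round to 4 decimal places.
\gamma(0) = 4.6161

For an MA(q) process X_t = eps_t + sum_i theta_i eps_{t-i} with
Var(eps_t) = sigma^2, the variance is
  gamma(0) = sigma^2 * (1 + sum_i theta_i^2).
  sum_i theta_i^2 = (-0.305)^2 + (0.247)^2 = 0.093025 + 0.061009 = 0.154034.
  gamma(0) = 4 * (1 + 0.154034) = 4 * 1.154034 = 4.616136, which rounds to 4.6161.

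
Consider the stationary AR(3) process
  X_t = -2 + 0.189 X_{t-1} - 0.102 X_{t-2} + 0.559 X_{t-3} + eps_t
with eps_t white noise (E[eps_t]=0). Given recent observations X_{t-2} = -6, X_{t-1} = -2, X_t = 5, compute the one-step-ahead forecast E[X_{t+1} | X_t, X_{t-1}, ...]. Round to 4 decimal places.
E[X_{t+1} \mid \mathcal F_t] = -4.2050

For an AR(p) model X_t = c + sum_i phi_i X_{t-i} + eps_t, the
one-step-ahead conditional mean is
  E[X_{t+1} | X_t, ...] = c + sum_i phi_i X_{t+1-i}.
Substitute known values:
  E[X_{t+1} | ...] = -2 + (0.189) * (5) + (-0.102) * (-2) + (0.559) * (-6)
                   = -4.2050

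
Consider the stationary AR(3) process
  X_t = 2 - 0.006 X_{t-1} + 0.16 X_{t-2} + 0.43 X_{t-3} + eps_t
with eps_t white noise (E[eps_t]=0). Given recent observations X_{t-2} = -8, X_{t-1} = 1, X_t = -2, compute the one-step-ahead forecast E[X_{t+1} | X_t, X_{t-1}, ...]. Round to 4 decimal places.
E[X_{t+1} \mid \mathcal F_t] = -1.2680

For an AR(p) model X_t = c + sum_i phi_i X_{t-i} + eps_t, the
one-step-ahead conditional mean is
  E[X_{t+1} | X_t, ...] = c + sum_i phi_i X_{t+1-i}.
Substitute known values:
  E[X_{t+1} | ...] = 2 + (-0.006) * (-2) + (0.16) * (1) + (0.43) * (-8)
                   = -1.2680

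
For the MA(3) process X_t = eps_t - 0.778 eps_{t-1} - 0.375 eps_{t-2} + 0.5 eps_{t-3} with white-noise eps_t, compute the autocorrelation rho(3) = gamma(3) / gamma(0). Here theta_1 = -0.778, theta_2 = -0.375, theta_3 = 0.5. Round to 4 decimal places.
\rho(3) = 0.2505

For an MA(q) process with theta_0 = 1, the autocovariance is
  gamma(k) = sigma^2 * sum_{i=0..q-k} theta_i * theta_{i+k},
and rho(k) = gamma(k) / gamma(0). Sigma^2 cancels.
  numerator   = (1)*(0.5) = 0.5.
  denominator = (1)^2 + (-0.778)^2 + (-0.375)^2 + (0.5)^2 = 1.995909.
  rho(3) = 0.5 / 1.995909 = 0.2505.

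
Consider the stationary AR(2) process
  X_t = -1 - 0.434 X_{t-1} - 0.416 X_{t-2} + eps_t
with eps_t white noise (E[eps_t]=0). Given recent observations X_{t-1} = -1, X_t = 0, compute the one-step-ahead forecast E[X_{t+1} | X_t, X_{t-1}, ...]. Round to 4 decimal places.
E[X_{t+1} \mid \mathcal F_t] = -0.5840

For an AR(p) model X_t = c + sum_i phi_i X_{t-i} + eps_t, the
one-step-ahead conditional mean is
  E[X_{t+1} | X_t, ...] = c + sum_i phi_i X_{t+1-i}.
Substitute known values:
  E[X_{t+1} | ...] = -1 + (-0.434) * (0) + (-0.416) * (-1)
                   = -0.5840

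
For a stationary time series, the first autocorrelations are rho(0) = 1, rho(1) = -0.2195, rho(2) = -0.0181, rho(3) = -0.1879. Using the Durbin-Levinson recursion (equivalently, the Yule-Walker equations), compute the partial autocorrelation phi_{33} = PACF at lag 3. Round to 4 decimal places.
\phi_{33} = -0.2190

The PACF at lag k is phi_{kk}, the last component of the solution
to the Yule-Walker system G_k phi = r_k where
  (G_k)_{ij} = rho(|i - j|), (r_k)_i = rho(i), i,j = 1..k.
Equivalently, Durbin-Levinson gives phi_{kk} iteratively:
  phi_{11} = rho(1)
  phi_{kk} = [rho(k) - sum_{j=1..k-1} phi_{k-1,j} rho(k-j)]
            / [1 - sum_{j=1..k-1} phi_{k-1,j} rho(j)],
  phi_{k,j} = phi_{k-1,j} - phi_{kk} phi_{k-1,k-j},  j = 1..k-1.
Step k = 1:
  phi_11 = rho(1) = -0.2195.
Step k = 2:
  phi_22 = [rho(2) - phi_11 rho(1)] / [1 - phi_11 rho(1)] = [-0.0181 - (-0.2195)(-0.2195)] / [1 - (-0.2195)(-0.2195)]
         = -0.06628025 / 0.95181975 = -0.069635.
  Update: phi_21 = phi_11 - phi_22 phi_11 = -0.2195 - (-0.069635)(-0.2195) = -0.234785.
Step k = 3:
  phi_33 = [rho(3) - phi_21 rho(2) - phi_22 rho(1)] / [1 - phi_21 rho(1) - phi_22 rho(2)]
    numerator   = -0.1879 - (-0.234785)(-0.0181) - (-0.069635)(-0.2195) = -0.20743456
    denominator = 1 - (-0.234785)(-0.2195) - (-0.069635)(-0.0181) = 0.94720431
  phi_33 = -0.20743456 / 0.94720431 = -0.219.
Therefore phi_{33} = -0.2190.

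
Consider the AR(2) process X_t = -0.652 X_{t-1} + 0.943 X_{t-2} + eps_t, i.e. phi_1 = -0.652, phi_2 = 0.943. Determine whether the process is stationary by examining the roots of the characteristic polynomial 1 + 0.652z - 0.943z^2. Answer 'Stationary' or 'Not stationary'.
\text{Not stationary}

The AR(p) characteristic polynomial is P(z) = 1 + 0.652z - 0.943z^2.
Stationarity requires all roots to lie outside the unit circle, i.e. |z| > 1 for every root.
Set 1 + (0.652) z + (-0.943) z^2 = 0, i.e. a z^2 + b z + c = 0 with a = -0.943, b = 0.652, c = 1.
Discriminant D = b^2 - 4ac = (0.652)^2 - 4*(-0.943)*1 = 0.425104 - (-3.772) = 4.197104.
D >= 0, so the roots are real: z = (-b +/- sqrt(D)) / (2a) = (-0.652 +/- 2.048683) / (-1.886).
  z_1 = (-0.652 + 2.048683) / (-1.886) = -0.7406,   |z_1| = 0.7406.
  z_2 = (-0.652 - 2.048683) / (-1.886) = 1.432,   |z_2| = 1.432.
Moduli of all roots: 0.7406, 1.4320.
All moduli strictly greater than 1? No.
Verdict: Not stationary.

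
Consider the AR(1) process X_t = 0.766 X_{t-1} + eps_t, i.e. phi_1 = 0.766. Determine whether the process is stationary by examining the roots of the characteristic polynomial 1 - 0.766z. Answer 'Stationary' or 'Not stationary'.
\text{Stationary}

The AR(p) characteristic polynomial is P(z) = 1 - 0.766z.
Stationarity requires all roots to lie outside the unit circle, i.e. |z| > 1 for every root.
This is linear in z: 1 + (-0.766) z = 0  =>  z = -1/(-0.766) = 1.305483,  |z| = 1.305483.
Moduli of all roots: 1.3055.
All moduli strictly greater than 1? Yes.
Verdict: Stationary.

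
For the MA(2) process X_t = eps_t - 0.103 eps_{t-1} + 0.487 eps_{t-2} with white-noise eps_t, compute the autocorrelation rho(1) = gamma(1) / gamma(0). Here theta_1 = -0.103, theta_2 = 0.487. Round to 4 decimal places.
\rho(1) = -0.1227

For an MA(q) process with theta_0 = 1, the autocovariance is
  gamma(k) = sigma^2 * sum_{i=0..q-k} theta_i * theta_{i+k},
and rho(k) = gamma(k) / gamma(0). Sigma^2 cancels.
  numerator   = (1)*(-0.103) + (-0.103)*(0.487) = -0.153161.
  denominator = (1)^2 + (-0.103)^2 + (0.487)^2 = 1.247778.
  rho(1) = -0.153161 / 1.247778 = -0.1227.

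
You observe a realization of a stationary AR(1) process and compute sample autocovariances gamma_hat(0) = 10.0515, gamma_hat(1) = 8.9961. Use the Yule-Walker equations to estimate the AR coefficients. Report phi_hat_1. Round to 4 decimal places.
\hat\phi_{1} = 0.8950

The Yule-Walker equations for an AR(p) process read, in matrix form,
  Gamma_p phi = r_p,   with   (Gamma_p)_{ij} = gamma(|i - j|),
                       (r_p)_i = gamma(i),   i,j = 1..p.
Substitute the sample gammas (Toeplitz matrix and right-hand side of size 1):
  Gamma_p = [[10.0515]]
  r_p     = [8.9961]
With p = 1 this is the single equation gamma(0) phi_1 = gamma(1):
  phi_hat_1 = gamma(1) / gamma(0) = 8.9961 / 10.0515 = 0.8950.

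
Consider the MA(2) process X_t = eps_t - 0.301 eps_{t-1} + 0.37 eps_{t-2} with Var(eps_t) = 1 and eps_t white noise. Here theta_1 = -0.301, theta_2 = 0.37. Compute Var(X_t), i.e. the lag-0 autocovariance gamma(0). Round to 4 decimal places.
\gamma(0) = 1.2275

For an MA(q) process X_t = eps_t + sum_i theta_i eps_{t-i} with
Var(eps_t) = sigma^2, the variance is
  gamma(0) = sigma^2 * (1 + sum_i theta_i^2).
  sum_i theta_i^2 = (-0.301)^2 + (0.37)^2 = 0.090601 + 0.1369 = 0.227501.
  gamma(0) = 1 * (1 + 0.227501) = 1 * 1.227501 = 1.227501, which rounds to 1.2275.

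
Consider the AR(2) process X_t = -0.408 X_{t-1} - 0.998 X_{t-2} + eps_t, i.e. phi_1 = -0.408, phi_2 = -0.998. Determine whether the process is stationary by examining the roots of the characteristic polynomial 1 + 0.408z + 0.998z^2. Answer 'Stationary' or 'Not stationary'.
\text{Stationary}

The AR(p) characteristic polynomial is P(z) = 1 + 0.408z + 0.998z^2.
Stationarity requires all roots to lie outside the unit circle, i.e. |z| > 1 for every root.
Set 1 + (0.408) z + (0.998) z^2 = 0, i.e. a z^2 + b z + c = 0 with a = 0.998, b = 0.408, c = 1.
Discriminant D = b^2 - 4ac = (0.408)^2 - 4*(0.998)*1 = 0.166464 - (3.992) = -3.825536.
D < 0, so the roots are the complex-conjugate pair z = (-b +/- i sqrt(-D)) / (2a) = -0.2044 +/- 0.9799i.
For a conjugate pair |z|^2 = z * conj(z) = (product of roots) = c/a = 1/(0.998) = 1.002004, so |z| = sqrt(1.002004) = 1.001 for both roots.
Moduli of all roots: 1.0010, 1.0010.
All moduli strictly greater than 1? Yes.
Verdict: Stationary.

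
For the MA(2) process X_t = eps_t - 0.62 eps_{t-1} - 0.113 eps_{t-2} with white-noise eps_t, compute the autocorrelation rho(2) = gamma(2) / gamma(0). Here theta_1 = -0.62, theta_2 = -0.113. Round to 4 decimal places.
\rho(2) = -0.0809

For an MA(q) process with theta_0 = 1, the autocovariance is
  gamma(k) = sigma^2 * sum_{i=0..q-k} theta_i * theta_{i+k},
and rho(k) = gamma(k) / gamma(0). Sigma^2 cancels.
  numerator   = (1)*(-0.113) = -0.113.
  denominator = (1)^2 + (-0.62)^2 + (-0.113)^2 = 1.397169.
  rho(2) = -0.113 / 1.397169 = -0.0809.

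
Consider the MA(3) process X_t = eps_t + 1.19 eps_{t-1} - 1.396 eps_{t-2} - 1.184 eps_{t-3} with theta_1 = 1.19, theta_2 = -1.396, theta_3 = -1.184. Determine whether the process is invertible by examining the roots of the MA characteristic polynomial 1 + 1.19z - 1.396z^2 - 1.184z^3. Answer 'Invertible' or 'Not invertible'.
\text{Not invertible}

The MA(q) characteristic polynomial is P(z) = 1 + 1.19z - 1.396z^2 - 1.184z^3.
Invertibility requires all roots to lie outside the unit circle, i.e. |z| > 1 for every root.
Degree 3: look for a simple real root z0 first, then factor out (1 - z/z0) and solve the remaining quadratic.
Testing z0 = -0.625: P(-0.625) = 1 + (1.19)(-0.625) + (-1.396)(-0.625)^2 + (-1.184)(-0.625)^3
  = 1 + (-0.74375) + (-0.545312) + (0.289062) = 0.  So z_0 = -0.625 is a root, |z_0| = 0.625.
Divide out the factor (1 + 1.6 z) = (1 - z/z0) (since 1/z0 = -1.6):
  P(z) = (1 + 1.6 z)(1 + (-0.41) z + (-0.74) z^2)
  [check: z-coef -0.41 - (-1.6) = 1.19; z^2-coef -0.74 - (-1.6)(-0.41) = -1.396; z^3-coef -(-1.6)(-0.74) = -1.184.]
Remaining roots from the quadratic factor 1 + (-0.41) z + (-0.74) z^2:
  Set 1 + (-0.41) z + (-0.74) z^2 = 0, i.e. a z^2 + b z + c = 0 with a = -0.74, b = -0.41, c = 1.
  Discriminant D = b^2 - 4ac = (-0.41)^2 - 4*(-0.74)*1 = 0.1681 - (-2.96) = 3.1281.
  D >= 0, so the roots are real: z = (-b +/- sqrt(D)) / (2a) = (0.41 +/- 1.768644) / (-1.48).
    z_1 = (0.41 + 1.768644) / (-1.48) = -1.4721,   |z_1| = 1.4721.
    z_2 = (0.41 - 1.768644) / (-1.48) = 0.918,   |z_2| = 0.918.
Moduli of all roots: 0.6250, 1.4721, 0.9180.
All moduli strictly greater than 1? No.
Verdict: Not invertible.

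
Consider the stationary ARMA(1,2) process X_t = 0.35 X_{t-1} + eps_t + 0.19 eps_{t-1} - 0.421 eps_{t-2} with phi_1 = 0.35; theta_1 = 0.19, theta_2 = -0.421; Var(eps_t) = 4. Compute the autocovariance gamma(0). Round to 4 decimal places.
\gamma(0) = 5.4118

Multiply the model equation by X_{t-k} and take expectations. With theta_0 = psi_0 = 1 and psi_j the MA(infinity) weights, this gives
  gamma(k) - sum_i phi_i gamma(k-i) = c_k,
  c_k = sigma^2 * sum_{j=k..q} theta_j psi_{j-k}   (c_k = 0 for k > q),
using gamma(-m) = gamma(m).
psi-weights needed (psi_j = theta_j + sum_i phi_i psi_{j-i}):
  psi_1 = theta_1 + phi_1 = 0.19 + (0.35) = 0.54
  psi_2 = theta_2 + phi_1 psi_1 = -0.421 + (0.35)(0.54) = -0.232
Right-hand sides:
  c_0 = sigma^2 (1 + theta_1 psi_1 + theta_2 psi_2) = 4 * (1 + (0.19)(0.54) + (-0.421)(-0.232)) = 4 * 1.200272 = 4.801088
  c_1 = sigma^2 (theta_1 + theta_2 psi_1) = 4 * (0.19 + (-0.421)(0.54)) = -0.14936
  c_2 = sigma^2 theta_2 = 4 * (-0.421) = -1.684
Equations for k = 0 and k = 1 (AR order 1):
  gamma(0) = phi_1 gamma(1) + c_0
  gamma(1) = phi_1 gamma(0) + c_1
Substituting the second into the first: gamma(0) (1 - phi_1^2) = c_0 + phi_1 c_1, so
  gamma(0) = (c_0 + phi_1 c_1) / (1 - phi_1^2) = (4.801088 + (0.35)(-0.14936)) / (1 - (0.35)^2) = 4.748812 / 0.8775 = 5.411752.
Therefore gamma(0) = 5.4118 (to 4 decimal places).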